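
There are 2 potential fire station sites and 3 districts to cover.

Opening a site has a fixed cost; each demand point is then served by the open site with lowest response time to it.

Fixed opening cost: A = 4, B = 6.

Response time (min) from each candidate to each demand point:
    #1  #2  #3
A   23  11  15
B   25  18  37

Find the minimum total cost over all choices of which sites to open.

Open {A}: assign each demand point to its cheapest open site.
  #1→A 23, #2→A 11, #3→A 15
  response time 49, fixed 4 → total 53.
Compare {A, B}: response time 49 + fixed 10 = 59.
Compare {B}: response time 80 + fixed 6 = 86.

53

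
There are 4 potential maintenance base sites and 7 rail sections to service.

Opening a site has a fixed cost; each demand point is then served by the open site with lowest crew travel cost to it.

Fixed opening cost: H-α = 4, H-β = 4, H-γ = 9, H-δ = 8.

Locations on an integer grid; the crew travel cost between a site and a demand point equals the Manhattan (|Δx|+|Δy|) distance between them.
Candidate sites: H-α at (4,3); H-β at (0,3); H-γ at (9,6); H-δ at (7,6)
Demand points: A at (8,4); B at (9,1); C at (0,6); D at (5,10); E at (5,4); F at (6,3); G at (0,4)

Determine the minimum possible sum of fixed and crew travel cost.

36

Open {H-α, H-β}: assign each demand point to its cheapest open site.
  A→H-α 5, B→H-α 7, C→H-β 3, D→H-α 8, E→H-α 2, F→H-α 2, G→H-β 1
  crew travel cost 28, fixed 8 → total 36.
Compare {H-α}: crew travel cost 36 + fixed 4 = 40.
Compare {H-β, H-δ}: crew travel cost 28 + fixed 12 = 40.
Compare {H-α, H-β, H-δ}: crew travel cost 24 + fixed 16 = 40.
All other subsets cost ≥ 40. Minimum total cost: 36.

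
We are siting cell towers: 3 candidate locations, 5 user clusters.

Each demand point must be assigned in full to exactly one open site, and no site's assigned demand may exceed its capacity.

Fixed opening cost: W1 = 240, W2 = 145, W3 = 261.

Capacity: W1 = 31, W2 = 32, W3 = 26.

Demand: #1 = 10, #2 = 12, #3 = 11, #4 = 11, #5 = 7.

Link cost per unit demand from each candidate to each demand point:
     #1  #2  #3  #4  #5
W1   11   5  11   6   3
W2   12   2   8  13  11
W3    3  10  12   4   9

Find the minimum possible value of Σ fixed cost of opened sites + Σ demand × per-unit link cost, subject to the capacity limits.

669

Open {W2, W3}; cheapest assignment that respects the capacities:
  W2 (cap 32, load 30): #2, #3, #5 — cost 12×2 + 11×8 + 7×11 = 189
  W3 (cap 26, load 21): #1, #4 — cost 10×3 + 11×4 = 74
  Shipping 263, fixed 406 → total 669.
  Any other capacity-feasible assignment to {W2, W3} ships for at least 263.
Compare {W1, W2}: its best feasible assignment gives total 694.
Compare {W1, W3}: its best feasible assignment gives total 777.
Every other set of open sites that can feasibly serve all demand totals ≥ 694 even under its best assignment. Minimum: 669.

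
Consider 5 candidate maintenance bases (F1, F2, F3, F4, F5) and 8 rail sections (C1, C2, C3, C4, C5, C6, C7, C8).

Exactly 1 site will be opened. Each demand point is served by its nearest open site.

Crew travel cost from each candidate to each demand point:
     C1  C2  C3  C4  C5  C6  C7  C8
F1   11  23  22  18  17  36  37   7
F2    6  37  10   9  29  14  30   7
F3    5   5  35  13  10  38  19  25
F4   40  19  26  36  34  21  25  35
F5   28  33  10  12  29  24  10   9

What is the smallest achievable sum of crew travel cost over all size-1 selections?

Open {F2}.
  C1→F2 6, C2→F2 37, C3→F2 10, C4→F2 9, C5→F2 29, C6→F2 14, C7→F2 30, C8→F2 7  ⇒ total 142.
Compare {F3}: total 150.
Compare {F5}: total 155.
No size-1 selection does better; minimum is 142.

142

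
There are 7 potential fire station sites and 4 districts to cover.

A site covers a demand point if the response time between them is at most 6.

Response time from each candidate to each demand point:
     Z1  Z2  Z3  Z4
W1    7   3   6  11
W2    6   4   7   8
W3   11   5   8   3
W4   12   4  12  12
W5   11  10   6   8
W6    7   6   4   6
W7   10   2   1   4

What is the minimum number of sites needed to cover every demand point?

Coverage sets (demand points within 6 of each site):
  W1: {Z2, Z3}
  W2: {Z1, Z2}
  W3: {Z2, Z4}
  W4: {Z2}
  W5: {Z3}
  W6: {Z2, Z3, Z4}
  W7: {Z2, Z3, Z4}
No single site covers all 4 demand points.
But {W2, W6} covers everything, so the minimum is 2.

2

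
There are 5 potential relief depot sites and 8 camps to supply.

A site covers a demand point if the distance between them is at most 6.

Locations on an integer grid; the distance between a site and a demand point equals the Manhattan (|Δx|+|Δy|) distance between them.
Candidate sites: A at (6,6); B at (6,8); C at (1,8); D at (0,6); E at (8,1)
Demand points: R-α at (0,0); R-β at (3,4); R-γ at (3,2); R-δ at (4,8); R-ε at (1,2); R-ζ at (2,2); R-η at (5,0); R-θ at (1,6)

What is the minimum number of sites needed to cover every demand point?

2

Coverage sets (demand points within 6 of each site):
  A: {R-β, R-δ, R-θ}
  B: {R-δ}
  C: {R-β, R-δ, R-ε, R-θ}
  D: {R-α, R-β, R-δ, R-ε, R-ζ, R-θ}
  E: {R-γ, R-η}
No single site covers all 8 demand points.
But {D, E} covers everything, so the minimum is 2.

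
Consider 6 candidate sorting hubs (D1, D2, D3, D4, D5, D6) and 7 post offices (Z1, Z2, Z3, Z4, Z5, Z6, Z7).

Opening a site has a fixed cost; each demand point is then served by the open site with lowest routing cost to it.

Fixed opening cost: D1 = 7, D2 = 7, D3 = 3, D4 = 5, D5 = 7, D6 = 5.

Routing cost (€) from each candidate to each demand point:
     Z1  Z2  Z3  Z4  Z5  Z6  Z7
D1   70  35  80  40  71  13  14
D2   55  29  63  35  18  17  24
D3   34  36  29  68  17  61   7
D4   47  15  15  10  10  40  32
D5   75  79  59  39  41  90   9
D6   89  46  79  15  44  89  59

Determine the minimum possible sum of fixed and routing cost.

Open {D1, D3, D4}: assign each demand point to its cheapest open site.
  Z1→D3 34, Z2→D4 15, Z3→D4 15, Z4→D4 10, Z5→D4 10, Z6→D1 13, Z7→D3 7
  routing cost 104, fixed 15 → total 119.
Compare {D2, D3, D4}: routing cost 108 + fixed 15 = 123.
Compare {D1, D3, D4, D6}: routing cost 104 + fixed 20 = 124.
Compare {D1, D2, D3, D4}: routing cost 104 + fixed 22 = 126.
All other subsets cost ≥ 123. Minimum total cost: 119.

119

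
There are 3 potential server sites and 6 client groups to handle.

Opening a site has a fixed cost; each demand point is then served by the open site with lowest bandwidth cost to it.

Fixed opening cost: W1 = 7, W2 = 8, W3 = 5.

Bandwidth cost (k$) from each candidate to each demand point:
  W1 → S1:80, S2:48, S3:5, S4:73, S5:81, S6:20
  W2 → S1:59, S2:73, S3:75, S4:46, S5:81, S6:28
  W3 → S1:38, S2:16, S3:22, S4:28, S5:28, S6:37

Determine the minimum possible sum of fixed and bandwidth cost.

147

Open {W1, W3}: assign each demand point to its cheapest open site.
  S1→W3 38, S2→W3 16, S3→W1 5, S4→W3 28, S5→W3 28, S6→W1 20
  bandwidth cost 135, fixed 12 → total 147.
Compare {W1, W2, W3}: bandwidth cost 135 + fixed 20 = 155.
Compare {W2, W3}: bandwidth cost 160 + fixed 13 = 173.
Compare {W3}: bandwidth cost 169 + fixed 5 = 174.
All other subsets cost ≥ 155. Minimum total cost: 147.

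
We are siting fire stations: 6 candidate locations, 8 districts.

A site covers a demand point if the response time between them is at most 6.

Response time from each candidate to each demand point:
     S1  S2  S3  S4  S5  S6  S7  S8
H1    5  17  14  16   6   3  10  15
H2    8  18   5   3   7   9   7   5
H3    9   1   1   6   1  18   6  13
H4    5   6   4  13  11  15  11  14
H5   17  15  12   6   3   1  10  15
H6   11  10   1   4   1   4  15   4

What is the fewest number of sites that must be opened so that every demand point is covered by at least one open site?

Coverage sets (demand points within 6 of each site):
  H1: {S1, S5, S6}
  H2: {S3, S4, S8}
  H3: {S2, S3, S4, S5, S7}
  H4: {S1, S2, S3}
  H5: {S4, S5, S6}
  H6: {S3, S4, S5, S6, S8}
No 2 sites suffice: every size-2 union leaves at least one demand point uncovered.
But {H1, H2, H3} covers everything, so the minimum is 3.

3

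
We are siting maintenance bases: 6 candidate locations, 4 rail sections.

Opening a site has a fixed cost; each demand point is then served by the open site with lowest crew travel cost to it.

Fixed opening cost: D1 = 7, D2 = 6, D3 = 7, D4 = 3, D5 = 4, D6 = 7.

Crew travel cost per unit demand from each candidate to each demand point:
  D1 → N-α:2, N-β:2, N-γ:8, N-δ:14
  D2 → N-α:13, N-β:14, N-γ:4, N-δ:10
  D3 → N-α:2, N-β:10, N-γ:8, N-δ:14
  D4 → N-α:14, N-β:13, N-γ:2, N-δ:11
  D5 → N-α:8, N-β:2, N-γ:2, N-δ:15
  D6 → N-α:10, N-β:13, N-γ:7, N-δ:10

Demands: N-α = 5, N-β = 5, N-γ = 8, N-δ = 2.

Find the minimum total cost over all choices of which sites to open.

68

Open {D1, D4}: assign each demand point to its cheapest open site.
  N-α→D1 5×2=10, N-β→D1 5×2=10, N-γ→D4 8×2=16, N-δ→D4 2×11=22
  crew travel cost 58, fixed 10 → total 68.
Compare {D1, D2, D4}: crew travel cost 56 + fixed 16 = 72.
Compare {D1, D4, D5}: crew travel cost 58 + fixed 14 = 72.
Compare {D3, D4, D5}: crew travel cost 58 + fixed 14 = 72.
All other subsets cost ≥ 72. Minimum total cost: 68.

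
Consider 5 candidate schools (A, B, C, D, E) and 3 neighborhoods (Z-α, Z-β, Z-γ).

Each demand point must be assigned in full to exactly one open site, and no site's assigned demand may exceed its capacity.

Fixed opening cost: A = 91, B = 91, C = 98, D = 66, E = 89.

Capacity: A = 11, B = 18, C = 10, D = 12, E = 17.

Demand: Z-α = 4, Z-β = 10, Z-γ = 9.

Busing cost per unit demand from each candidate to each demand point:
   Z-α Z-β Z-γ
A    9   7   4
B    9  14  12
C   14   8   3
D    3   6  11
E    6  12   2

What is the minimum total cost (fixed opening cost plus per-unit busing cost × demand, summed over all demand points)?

257

Open {D, E}; cheapest assignment that respects the capacities:
  D (cap 12, load 10): Z-β — cost 10×6 = 60
  E (cap 17, load 13): Z-α, Z-γ — cost 4×6 + 9×2 = 42
  Shipping 102, fixed 155 → total 257.
  Any other capacity-feasible assignment to {D, E} ships for at least 102.
Compare {A, E}: its best feasible assignment gives total 292.
Compare {C, E}: its best feasible assignment gives total 309.
Every other set of open sites that can feasibly serve all demand totals ≥ 292 even under its best assignment. Minimum: 257.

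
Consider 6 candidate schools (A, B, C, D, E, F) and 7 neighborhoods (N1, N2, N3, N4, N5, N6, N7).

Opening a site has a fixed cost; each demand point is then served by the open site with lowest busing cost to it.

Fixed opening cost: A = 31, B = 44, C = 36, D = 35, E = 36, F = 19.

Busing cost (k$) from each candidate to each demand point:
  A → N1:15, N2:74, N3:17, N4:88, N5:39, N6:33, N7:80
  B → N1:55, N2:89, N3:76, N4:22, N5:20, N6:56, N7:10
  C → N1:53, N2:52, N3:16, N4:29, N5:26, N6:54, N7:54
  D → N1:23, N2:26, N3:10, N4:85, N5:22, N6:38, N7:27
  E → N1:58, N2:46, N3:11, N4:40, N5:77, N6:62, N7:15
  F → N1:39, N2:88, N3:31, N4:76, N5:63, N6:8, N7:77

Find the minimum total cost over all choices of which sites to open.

Open {B, D, F}: assign each demand point to its cheapest open site.
  N1→D 23, N2→D 26, N3→D 10, N4→B 22, N5→B 20, N6→F 8, N7→B 10
  busing cost 119, fixed 98 → total 217.
Compare {B, D}: busing cost 149 + fixed 79 = 228.
Compare {D, E, F}: busing cost 144 + fixed 90 = 234.
Compare {C, D, F}: busing cost 145 + fixed 90 = 235.
All other subsets cost ≥ 228. Minimum total cost: 217.

217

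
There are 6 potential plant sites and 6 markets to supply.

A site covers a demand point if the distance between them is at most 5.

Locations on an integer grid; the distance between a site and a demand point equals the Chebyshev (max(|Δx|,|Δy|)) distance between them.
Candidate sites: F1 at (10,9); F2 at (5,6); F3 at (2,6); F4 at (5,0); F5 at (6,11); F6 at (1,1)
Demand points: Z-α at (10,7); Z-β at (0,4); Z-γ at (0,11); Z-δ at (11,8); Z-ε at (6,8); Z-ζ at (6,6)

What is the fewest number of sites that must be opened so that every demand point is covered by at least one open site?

2

Coverage sets (demand points within 5 of each site):
  F1: {Z-α, Z-δ, Z-ε, Z-ζ}
  F2: {Z-α, Z-β, Z-γ, Z-ε, Z-ζ}
  F3: {Z-β, Z-γ, Z-ε, Z-ζ}
  F4: {Z-β}
  F5: {Z-α, Z-δ, Z-ε, Z-ζ}
  F6: {Z-β, Z-ζ}
No single site covers all 6 demand points.
But {F1, F2} covers everything, so the minimum is 2.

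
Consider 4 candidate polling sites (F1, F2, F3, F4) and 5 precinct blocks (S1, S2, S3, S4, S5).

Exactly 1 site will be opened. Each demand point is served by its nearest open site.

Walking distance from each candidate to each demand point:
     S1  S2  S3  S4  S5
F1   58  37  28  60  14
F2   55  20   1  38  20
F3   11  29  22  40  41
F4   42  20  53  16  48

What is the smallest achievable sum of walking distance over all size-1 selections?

Open {F2}.
  S1→F2 55, S2→F2 20, S3→F2 1, S4→F2 38, S5→F2 20  ⇒ total 134.
Compare {F3}: total 143.
Compare {F4}: total 179.
No size-1 selection does better; minimum is 134.

134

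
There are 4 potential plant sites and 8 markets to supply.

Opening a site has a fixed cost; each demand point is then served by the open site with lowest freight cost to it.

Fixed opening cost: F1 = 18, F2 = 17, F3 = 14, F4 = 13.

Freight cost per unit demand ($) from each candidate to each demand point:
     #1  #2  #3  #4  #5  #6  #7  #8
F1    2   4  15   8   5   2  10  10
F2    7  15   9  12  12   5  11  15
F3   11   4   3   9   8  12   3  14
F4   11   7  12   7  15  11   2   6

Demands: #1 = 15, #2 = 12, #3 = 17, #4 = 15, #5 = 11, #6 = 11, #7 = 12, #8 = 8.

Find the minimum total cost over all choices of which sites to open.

Open {F1, F3, F4}: assign each demand point to its cheapest open site.
  #1→F1 15×2=30, #2→F1 12×4=48, #3→F3 17×3=51, #4→F4 15×7=105, #5→F1 11×5=55, #6→F1 11×2=22, #7→F4 12×2=24, #8→F4 8×6=48
  freight cost 383, fixed 45 → total 428.
Compare {F1, F2, F3, F4}: freight cost 383 + fixed 62 = 445.
Compare {F1, F3}: freight cost 442 + fixed 32 = 474.
Compare {F1, F2, F3}: freight cost 442 + fixed 49 = 491.
All other subsets cost ≥ 445. Minimum total cost: 428.

428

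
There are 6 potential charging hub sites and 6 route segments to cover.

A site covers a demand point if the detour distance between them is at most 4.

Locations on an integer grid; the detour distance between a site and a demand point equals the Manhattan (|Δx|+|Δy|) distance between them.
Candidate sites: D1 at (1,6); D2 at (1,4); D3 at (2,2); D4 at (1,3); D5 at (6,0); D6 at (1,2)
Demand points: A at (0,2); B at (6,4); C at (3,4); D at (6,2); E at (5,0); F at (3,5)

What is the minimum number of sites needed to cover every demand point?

Coverage sets (demand points within 4 of each site):
  D1: {C, F}
  D2: {A, C, F}
  D3: {A, C, D, F}
  D4: {A, C, F}
  D5: {B, D, E}
  D6: {A, C}
No single site covers all 6 demand points.
But {D2, D5} covers everything, so the minimum is 2.

2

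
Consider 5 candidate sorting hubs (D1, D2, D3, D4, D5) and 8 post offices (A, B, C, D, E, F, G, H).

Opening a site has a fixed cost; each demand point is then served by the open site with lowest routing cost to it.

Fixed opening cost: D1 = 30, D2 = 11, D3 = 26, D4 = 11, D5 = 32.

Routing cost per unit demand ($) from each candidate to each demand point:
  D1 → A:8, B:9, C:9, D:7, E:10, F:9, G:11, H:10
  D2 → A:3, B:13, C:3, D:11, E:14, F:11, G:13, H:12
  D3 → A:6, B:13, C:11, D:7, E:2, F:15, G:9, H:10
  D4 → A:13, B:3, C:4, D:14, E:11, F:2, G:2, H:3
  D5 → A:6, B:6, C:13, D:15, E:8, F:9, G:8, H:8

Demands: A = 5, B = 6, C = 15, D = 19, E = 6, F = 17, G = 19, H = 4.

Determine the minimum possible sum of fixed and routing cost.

355

Open {D2, D3, D4}: assign each demand point to its cheapest open site.
  A→D2 5×3=15, B→D4 6×3=18, C→D2 15×3=45, D→D3 19×7=133, E→D3 6×2=12, F→D4 17×2=34, G→D4 19×2=38, H→D4 4×3=12
  routing cost 307, fixed 48 → total 355.
Compare {D3, D4}: routing cost 337 + fixed 37 = 374.
Compare {D1, D2, D3, D4}: routing cost 307 + fixed 78 = 385.
Compare {D2, D3, D4, D5}: routing cost 307 + fixed 80 = 387.
All other subsets cost ≥ 374. Minimum total cost: 355.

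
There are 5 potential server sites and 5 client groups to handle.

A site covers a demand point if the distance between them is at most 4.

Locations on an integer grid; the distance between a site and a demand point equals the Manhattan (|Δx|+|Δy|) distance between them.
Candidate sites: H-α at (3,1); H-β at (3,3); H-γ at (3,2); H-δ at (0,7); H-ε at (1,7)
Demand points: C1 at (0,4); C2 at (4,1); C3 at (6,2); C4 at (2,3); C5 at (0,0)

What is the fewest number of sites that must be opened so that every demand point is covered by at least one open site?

2

Coverage sets (demand points within 4 of each site):
  H-α: {C2, C3, C4, C5}
  H-β: {C1, C2, C3, C4}
  H-γ: {C2, C3, C4}
  H-δ: {C1}
  H-ε: {C1}
No single site covers all 5 demand points.
But {H-α, H-β} covers everything, so the minimum is 2.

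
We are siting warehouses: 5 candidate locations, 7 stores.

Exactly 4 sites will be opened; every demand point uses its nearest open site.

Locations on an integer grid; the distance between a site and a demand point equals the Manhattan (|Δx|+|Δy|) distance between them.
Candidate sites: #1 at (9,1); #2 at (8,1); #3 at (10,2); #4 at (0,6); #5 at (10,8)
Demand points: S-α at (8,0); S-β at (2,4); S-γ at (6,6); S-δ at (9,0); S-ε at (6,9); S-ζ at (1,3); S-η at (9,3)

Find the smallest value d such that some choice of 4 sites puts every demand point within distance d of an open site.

Open {#1, #2, #4, #5}.
  Farthest demand point is S-γ at distance 6 (to #4); all others are ≤ 6.
With {#1, #3, #4, #5} the worst case is 6.
With {#2, #3, #4, #5} the worst case is 6.
No size-4 selection achieves below 6.

6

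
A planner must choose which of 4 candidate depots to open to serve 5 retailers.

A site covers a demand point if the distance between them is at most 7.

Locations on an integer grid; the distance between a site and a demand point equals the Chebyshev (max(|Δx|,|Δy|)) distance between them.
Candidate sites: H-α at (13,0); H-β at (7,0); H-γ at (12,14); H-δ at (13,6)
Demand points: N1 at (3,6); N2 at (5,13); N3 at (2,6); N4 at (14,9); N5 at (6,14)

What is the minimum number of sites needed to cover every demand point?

Coverage sets (demand points within 7 of each site):
  H-α: {}
  H-β: {N1, N3}
  H-γ: {N2, N4, N5}
  H-δ: {N4}
No single site covers all 5 demand points.
But {H-β, H-γ} covers everything, so the minimum is 2.

2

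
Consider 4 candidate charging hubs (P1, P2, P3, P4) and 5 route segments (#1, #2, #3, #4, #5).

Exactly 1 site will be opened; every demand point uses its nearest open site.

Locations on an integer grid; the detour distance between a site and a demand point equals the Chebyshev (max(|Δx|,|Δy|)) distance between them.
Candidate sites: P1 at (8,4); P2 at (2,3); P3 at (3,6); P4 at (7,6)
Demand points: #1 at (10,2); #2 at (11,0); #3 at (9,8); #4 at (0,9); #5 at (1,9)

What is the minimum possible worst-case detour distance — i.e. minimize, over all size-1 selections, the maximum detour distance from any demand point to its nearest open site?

Open {P4}.
  Farthest demand point is #4 at detour distance 7 (to P4); all others are ≤ 7.
With {P1} the worst case is 8.
With {P3} the worst case is 8.
No size-1 selection achieves below 7.

7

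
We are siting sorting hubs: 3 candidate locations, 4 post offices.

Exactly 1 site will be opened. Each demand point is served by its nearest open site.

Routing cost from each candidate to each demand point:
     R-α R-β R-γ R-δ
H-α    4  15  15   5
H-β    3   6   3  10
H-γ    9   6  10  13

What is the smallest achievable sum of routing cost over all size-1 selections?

Open {H-β}.
  R-α→H-β 3, R-β→H-β 6, R-γ→H-β 3, R-δ→H-β 10  ⇒ total 22.
Compare {H-γ}: total 38.
Compare {H-α}: total 39.

22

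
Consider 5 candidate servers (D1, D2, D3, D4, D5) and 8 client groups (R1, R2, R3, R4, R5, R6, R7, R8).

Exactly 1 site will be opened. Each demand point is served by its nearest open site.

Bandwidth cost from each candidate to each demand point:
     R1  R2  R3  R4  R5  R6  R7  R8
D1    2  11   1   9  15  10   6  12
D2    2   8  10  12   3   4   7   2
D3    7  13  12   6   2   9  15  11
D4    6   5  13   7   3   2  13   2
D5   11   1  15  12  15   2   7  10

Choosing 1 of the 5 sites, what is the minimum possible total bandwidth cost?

48

Open {D2}.
  R1→D2 2, R2→D2 8, R3→D2 10, R4→D2 12, R5→D2 3, R6→D2 4, R7→D2 7, R8→D2 2  ⇒ total 48.
Compare {D4}: total 51.
Compare {D1}: total 66.
No size-1 selection does better; minimum is 48.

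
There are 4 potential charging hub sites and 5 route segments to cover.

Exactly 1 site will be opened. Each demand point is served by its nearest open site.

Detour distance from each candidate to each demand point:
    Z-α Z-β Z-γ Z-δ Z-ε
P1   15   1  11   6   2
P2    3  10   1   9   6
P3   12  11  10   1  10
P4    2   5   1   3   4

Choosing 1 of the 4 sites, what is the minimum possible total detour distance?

Open {P4}.
  Z-α→P4 2, Z-β→P4 5, Z-γ→P4 1, Z-δ→P4 3, Z-ε→P4 4  ⇒ total 15.
Compare {P2}: total 29.
Compare {P1}: total 35.
No size-1 selection does better; minimum is 15.

15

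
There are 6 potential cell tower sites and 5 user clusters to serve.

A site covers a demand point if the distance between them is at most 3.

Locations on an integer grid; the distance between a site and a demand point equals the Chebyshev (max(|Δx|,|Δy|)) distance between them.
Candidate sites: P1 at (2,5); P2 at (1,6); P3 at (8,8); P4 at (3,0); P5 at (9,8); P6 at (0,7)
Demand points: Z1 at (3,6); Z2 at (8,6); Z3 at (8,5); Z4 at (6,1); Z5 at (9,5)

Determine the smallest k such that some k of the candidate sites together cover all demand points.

3

Coverage sets (demand points within 3 of each site):
  P1: {Z1}
  P2: {Z1}
  P3: {Z2, Z3, Z5}
  P4: {Z4}
  P5: {Z2, Z3, Z5}
  P6: {Z1}
No 2 sites suffice: every size-2 union leaves at least one demand point uncovered.
But {P1, P3, P4} covers everything, so the minimum is 3.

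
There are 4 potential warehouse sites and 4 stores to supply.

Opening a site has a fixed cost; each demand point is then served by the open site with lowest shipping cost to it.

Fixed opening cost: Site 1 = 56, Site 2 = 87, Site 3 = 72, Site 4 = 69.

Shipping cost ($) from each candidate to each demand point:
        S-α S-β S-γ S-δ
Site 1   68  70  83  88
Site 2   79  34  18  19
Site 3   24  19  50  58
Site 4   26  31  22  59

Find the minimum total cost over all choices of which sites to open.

207

Open {Site 4}: assign each demand point to its cheapest open site.
  S-α→Site 4 26, S-β→Site 4 31, S-γ→Site 4 22, S-δ→Site 4 59
  shipping cost 138, fixed 69 → total 207.
Compare {Site 3}: shipping cost 151 + fixed 72 = 223.
Compare {Site 2}: shipping cost 150 + fixed 87 = 237.
Compare {Site 2, Site 3}: shipping cost 80 + fixed 159 = 239.
All other subsets cost ≥ 223. Minimum total cost: 207.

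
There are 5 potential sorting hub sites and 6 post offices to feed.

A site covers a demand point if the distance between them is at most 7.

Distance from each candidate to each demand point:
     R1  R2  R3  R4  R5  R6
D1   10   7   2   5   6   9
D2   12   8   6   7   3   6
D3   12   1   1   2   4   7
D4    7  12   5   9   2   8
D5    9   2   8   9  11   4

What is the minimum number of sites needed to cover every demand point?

2

Coverage sets (demand points within 7 of each site):
  D1: {R2, R3, R4, R5}
  D2: {R3, R4, R5, R6}
  D3: {R2, R3, R4, R5, R6}
  D4: {R1, R3, R5}
  D5: {R2, R6}
No single site covers all 6 demand points.
But {D3, D4} covers everything, so the minimum is 2.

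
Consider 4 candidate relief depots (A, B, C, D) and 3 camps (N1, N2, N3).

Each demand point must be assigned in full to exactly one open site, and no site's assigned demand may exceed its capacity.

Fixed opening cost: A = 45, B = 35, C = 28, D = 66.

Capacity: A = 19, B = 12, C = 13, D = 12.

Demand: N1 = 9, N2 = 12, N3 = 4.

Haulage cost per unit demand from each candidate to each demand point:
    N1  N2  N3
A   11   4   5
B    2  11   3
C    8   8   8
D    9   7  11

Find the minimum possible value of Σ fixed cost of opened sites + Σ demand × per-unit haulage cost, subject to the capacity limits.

166

Open {A, B}; cheapest assignment that respects the capacities:
  A (cap 19, load 16): N2, N3 — cost 12×4 + 4×5 = 68
  B (cap 12, load 9): N1 — cost 9×2 = 18
  Shipping 86, fixed 80 → total 166.
  Any other capacity-feasible assignment to {A, B} ships for at least 86.
Compare {A, B, C}: its best feasible assignment gives total 194.
Compare {A, C}: its best feasible assignment gives total 213.
Every other set of open sites that can feasibly serve all demand totals ≥ 194 even under its best assignment. Minimum: 166.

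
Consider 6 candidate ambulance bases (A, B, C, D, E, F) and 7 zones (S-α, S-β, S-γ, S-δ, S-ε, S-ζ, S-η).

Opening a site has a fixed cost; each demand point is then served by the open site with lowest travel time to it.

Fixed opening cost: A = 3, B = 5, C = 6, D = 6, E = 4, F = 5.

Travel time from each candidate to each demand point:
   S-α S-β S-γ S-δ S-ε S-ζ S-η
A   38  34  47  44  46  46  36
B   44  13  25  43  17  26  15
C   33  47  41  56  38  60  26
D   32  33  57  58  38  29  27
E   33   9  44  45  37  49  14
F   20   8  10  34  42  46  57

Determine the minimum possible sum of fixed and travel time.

140

Open {B, F}: assign each demand point to its cheapest open site.
  S-α→F 20, S-β→F 8, S-γ→F 10, S-δ→F 34, S-ε→B 17, S-ζ→B 26, S-η→B 15
  travel time 130, fixed 10 → total 140.
Compare {A, B, F}: travel time 130 + fixed 13 = 143.
Compare {B, E, F}: travel time 129 + fixed 14 = 143.
Compare {B, C, F}: travel time 130 + fixed 16 = 146.
All other subsets cost ≥ 143. Minimum total cost: 140.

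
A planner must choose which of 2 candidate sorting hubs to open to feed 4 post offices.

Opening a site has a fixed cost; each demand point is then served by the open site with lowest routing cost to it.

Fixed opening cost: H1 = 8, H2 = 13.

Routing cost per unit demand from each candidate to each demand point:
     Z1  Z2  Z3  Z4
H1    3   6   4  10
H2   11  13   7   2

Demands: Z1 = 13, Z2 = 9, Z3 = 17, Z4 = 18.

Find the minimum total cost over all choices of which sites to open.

Open {H1, H2}: assign each demand point to its cheapest open site.
  Z1→H1 13×3=39, Z2→H1 9×6=54, Z3→H1 17×4=68, Z4→H2 18×2=36
  routing cost 197, fixed 21 → total 218.
Compare {H1}: routing cost 341 + fixed 8 = 349.
Compare {H2}: routing cost 415 + fixed 13 = 428.

218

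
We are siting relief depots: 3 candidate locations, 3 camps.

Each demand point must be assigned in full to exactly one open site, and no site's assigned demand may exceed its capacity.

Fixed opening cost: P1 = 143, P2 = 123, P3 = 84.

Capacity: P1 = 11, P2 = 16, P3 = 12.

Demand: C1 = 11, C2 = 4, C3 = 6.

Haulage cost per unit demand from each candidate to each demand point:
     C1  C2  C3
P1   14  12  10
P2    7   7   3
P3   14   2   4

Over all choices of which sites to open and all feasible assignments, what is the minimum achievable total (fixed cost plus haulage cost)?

316

Open {P2, P3}; cheapest assignment that respects the capacities:
  P2 (cap 16, load 11): C1 — cost 11×7 = 77
  P3 (cap 12, load 10): C2, C3 — cost 4×2 + 6×4 = 32
  Shipping 109, fixed 207 → total 316.
  Any other capacity-feasible assignment to {P2, P3} ships for at least 109.
Compare {P1, P3}: its best feasible assignment gives total 413.
Compare {P1, P2}: its best feasible assignment gives total 431.
Every other set of open sites that can feasibly serve all demand totals ≥ 413 even under its best assignment. Minimum: 316.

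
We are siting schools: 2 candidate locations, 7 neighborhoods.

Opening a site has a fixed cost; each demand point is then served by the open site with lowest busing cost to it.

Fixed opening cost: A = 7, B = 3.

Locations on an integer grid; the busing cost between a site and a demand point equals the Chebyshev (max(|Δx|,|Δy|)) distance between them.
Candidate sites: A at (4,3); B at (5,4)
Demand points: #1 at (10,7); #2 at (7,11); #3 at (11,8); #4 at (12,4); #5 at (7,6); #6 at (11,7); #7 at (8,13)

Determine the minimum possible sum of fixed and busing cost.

45

Open {B}: assign each demand point to its cheapest open site.
  #1→B 5, #2→B 7, #3→B 6, #4→B 7, #5→B 2, #6→B 6, #7→B 9
  busing cost 42, fixed 3 → total 45.
Compare {A, B}: busing cost 42 + fixed 10 = 52.
Compare {A}: busing cost 49 + fixed 7 = 56.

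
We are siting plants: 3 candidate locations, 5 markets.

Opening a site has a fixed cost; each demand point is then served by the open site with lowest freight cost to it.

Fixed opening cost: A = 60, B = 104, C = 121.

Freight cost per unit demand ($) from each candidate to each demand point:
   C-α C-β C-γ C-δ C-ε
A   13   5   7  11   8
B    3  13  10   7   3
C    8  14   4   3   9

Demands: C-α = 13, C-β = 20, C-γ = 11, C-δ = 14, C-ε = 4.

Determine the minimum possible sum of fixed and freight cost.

490

Open {A, B}: assign each demand point to its cheapest open site.
  C-α→B 13×3=39, C-β→A 20×5=100, C-γ→A 11×7=77, C-δ→B 14×7=98, C-ε→B 4×3=12
  freight cost 326, fixed 164 → total 490.
Compare {A, C}: freight cost 322 + fixed 181 = 503.
Compare {A, B, C}: freight cost 237 + fixed 285 = 522.
Compare {A}: freight cost 532 + fixed 60 = 592.
All other subsets cost ≥ 503. Minimum total cost: 490.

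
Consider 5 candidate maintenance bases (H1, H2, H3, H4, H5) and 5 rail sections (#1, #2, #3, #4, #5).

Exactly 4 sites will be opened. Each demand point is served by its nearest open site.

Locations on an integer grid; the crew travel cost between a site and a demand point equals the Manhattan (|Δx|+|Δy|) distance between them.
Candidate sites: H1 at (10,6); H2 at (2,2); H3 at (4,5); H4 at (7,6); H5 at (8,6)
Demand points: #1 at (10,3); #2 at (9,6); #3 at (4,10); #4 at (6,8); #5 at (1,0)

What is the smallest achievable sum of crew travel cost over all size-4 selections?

Open {H1, H2, H3, H4}.
  #1→H1 3, #2→H1 1, #3→H3 5, #4→H4 3, #5→H2 3  ⇒ total 15.
Compare {H1, H2, H3, H5}: total 16.
Compare {H1, H2, H4, H5}: total 17.
No size-4 selection does better; minimum is 15.

15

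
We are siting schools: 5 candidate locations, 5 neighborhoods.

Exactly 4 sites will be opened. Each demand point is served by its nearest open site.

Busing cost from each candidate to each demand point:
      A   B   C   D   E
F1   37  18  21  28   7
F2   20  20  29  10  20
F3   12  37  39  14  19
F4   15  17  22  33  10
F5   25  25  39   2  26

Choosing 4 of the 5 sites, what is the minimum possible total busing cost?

59

Open {F1, F3, F4, F5}.
  A→F3 12, B→F4 17, C→F1 21, D→F5 2, E→F1 7  ⇒ total 59.
Compare {F1, F2, F3, F5}: total 60.
Compare {F1, F2, F4, F5}: total 62.
No size-4 selection does better; minimum is 59.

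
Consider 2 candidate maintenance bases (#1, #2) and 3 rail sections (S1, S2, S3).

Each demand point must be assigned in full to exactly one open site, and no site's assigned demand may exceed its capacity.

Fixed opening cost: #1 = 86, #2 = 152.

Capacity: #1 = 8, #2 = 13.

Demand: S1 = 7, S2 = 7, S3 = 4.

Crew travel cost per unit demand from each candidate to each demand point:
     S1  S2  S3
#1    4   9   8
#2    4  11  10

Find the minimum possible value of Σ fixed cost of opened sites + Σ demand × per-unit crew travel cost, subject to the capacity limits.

369

Open {#1, #2}; cheapest assignment that respects the capacities:
  #1 (cap 8, load 7): S2 — cost 7×9 = 63
  #2 (cap 13, load 11): S1, S3 — cost 7×4 + 4×10 = 68
  Shipping 131, fixed 238 → total 369.
  Any other capacity-feasible assignment to {#1, #2} ships for at least 131.
Total demand is 18 and no other set of sites has combined capacity ≥ 18, so {#1, #2} is the only feasible choice of open sites. Minimum: 369.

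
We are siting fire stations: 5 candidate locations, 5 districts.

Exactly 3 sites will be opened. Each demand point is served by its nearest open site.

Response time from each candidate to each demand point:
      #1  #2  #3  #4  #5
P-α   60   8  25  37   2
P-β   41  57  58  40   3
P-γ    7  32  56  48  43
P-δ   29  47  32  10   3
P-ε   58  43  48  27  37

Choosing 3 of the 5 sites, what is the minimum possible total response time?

52

Open {P-α, P-γ, P-δ}.
  #1→P-γ 7, #2→P-α 8, #3→P-α 25, #4→P-δ 10, #5→P-α 2  ⇒ total 52.
Compare {P-α, P-γ, P-ε}: total 69.
Compare {P-α, P-β, P-δ}: total 74.
No size-3 selection does better; minimum is 52.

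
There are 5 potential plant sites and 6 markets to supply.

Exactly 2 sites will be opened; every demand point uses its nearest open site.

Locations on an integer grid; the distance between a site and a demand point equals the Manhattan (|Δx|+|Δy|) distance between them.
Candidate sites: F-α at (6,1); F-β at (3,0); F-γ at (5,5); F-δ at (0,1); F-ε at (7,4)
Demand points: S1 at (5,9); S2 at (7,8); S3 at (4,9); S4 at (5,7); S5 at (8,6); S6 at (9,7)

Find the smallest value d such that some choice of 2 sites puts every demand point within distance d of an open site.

5

Open {F-γ, F-ε}.
  Farthest demand point is S3 at distance 5 (to F-γ); all others are ≤ 5.
With {F-α, F-γ} the worst case is 6.
With {F-β, F-γ} the worst case is 6.
No size-2 selection achieves below 5.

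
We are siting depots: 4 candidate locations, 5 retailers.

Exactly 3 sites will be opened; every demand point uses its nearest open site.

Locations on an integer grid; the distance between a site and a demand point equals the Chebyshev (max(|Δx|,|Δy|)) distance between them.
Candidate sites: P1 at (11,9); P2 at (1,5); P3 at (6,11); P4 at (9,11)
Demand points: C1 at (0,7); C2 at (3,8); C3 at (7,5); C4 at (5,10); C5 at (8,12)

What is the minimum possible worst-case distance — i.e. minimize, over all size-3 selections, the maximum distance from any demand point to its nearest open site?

4

Open {P1, P2, P3}.
  Farthest demand point is C3 at distance 4 (to P1); all others are ≤ 4.
With {P1, P2, P4} the worst case is 4.
With {P1, P3, P4} the worst case is 6.
No size-3 selection achieves below 4.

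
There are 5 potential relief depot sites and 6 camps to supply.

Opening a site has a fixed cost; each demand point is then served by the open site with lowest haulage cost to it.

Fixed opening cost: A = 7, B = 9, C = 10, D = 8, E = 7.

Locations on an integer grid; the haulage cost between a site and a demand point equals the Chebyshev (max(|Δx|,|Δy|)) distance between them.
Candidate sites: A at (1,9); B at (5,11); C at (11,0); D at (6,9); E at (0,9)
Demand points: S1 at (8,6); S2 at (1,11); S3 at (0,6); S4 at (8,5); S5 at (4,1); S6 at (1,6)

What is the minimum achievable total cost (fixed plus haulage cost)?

Open {A}: assign each demand point to its cheapest open site.
  S1→A 7, S2→A 2, S3→A 3, S4→A 7, S5→A 8, S6→A 3
  haulage cost 30, fixed 7 → total 37.
Compare {A, D}: haulage cost 23 + fixed 15 = 38.
Compare {D, E}: haulage cost 23 + fixed 15 = 38.
Compare {D}: haulage cost 31 + fixed 8 = 39.
All other subsets cost ≥ 38. Minimum total cost: 37.

37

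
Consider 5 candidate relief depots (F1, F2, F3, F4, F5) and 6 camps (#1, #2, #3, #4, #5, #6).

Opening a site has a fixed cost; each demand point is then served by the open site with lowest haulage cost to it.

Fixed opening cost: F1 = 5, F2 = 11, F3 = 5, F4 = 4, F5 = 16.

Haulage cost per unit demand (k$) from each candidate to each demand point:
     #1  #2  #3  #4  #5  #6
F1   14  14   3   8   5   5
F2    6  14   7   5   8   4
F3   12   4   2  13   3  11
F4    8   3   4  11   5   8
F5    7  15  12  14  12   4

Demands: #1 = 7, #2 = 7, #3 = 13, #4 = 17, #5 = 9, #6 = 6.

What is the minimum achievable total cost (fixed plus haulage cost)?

245

Open {F2, F3, F4}: assign each demand point to its cheapest open site.
  #1→F2 7×6=42, #2→F4 7×3=21, #3→F3 13×2=26, #4→F2 17×5=85, #5→F3 9×3=27, #6→F2 6×4=24
  haulage cost 225, fixed 20 → total 245.
Compare {F2, F3}: haulage cost 232 + fixed 16 = 248.
Compare {F1, F2, F3, F4}: haulage cost 225 + fixed 25 = 250.
Compare {F1, F2, F3}: haulage cost 232 + fixed 21 = 253.
All other subsets cost ≥ 248. Minimum total cost: 245.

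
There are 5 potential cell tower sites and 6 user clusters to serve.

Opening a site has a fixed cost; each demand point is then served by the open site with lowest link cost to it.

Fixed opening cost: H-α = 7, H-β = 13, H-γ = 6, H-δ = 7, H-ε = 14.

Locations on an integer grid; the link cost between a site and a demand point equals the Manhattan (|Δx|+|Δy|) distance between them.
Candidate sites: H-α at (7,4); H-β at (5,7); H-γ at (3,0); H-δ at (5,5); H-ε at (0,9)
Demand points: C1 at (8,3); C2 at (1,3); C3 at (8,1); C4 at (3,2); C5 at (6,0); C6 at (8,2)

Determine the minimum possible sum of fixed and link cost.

Open {H-α, H-γ}: assign each demand point to its cheapest open site.
  C1→H-α 2, C2→H-γ 5, C3→H-α 4, C4→H-γ 2, C5→H-γ 3, C6→H-α 3
  link cost 19, fixed 13 → total 32.
Compare {H-α}: link cost 27 + fixed 7 = 34.
Compare {H-γ}: link cost 31 + fixed 6 = 37.
Compare {H-α, H-δ}: link cost 25 + fixed 14 = 39.
All other subsets cost ≥ 34. Minimum total cost: 32.

32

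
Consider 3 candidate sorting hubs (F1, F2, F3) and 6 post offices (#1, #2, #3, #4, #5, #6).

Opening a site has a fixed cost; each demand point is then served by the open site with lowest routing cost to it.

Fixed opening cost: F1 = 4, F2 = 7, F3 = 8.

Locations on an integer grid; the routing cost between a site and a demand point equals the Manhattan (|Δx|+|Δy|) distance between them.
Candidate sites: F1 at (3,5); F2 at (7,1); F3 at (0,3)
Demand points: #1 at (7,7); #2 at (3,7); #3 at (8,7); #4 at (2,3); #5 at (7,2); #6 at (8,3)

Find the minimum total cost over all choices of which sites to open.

33

Open {F1, F2}: assign each demand point to its cheapest open site.
  #1→F1 6, #2→F1 2, #3→F1 7, #4→F1 3, #5→F2 1, #6→F2 3
  routing cost 22, fixed 11 → total 33.
Compare {F1}: routing cost 32 + fixed 4 = 36.
Compare {F1, F2, F3}: routing cost 21 + fixed 19 = 40.
Compare {F2}: routing cost 34 + fixed 7 = 41.
All other subsets cost ≥ 36. Minimum total cost: 33.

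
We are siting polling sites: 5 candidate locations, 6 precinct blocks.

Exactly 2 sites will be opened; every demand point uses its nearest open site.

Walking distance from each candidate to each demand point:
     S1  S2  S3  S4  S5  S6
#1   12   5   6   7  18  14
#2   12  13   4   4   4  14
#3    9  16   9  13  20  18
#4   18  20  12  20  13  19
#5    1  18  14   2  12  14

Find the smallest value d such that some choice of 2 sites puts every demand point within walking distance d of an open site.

Open {#1, #2}.
  Farthest demand point is S6 at walking distance 14 (to #1); all others are ≤ 14.
With {#1, #4} the worst case is 14.
With {#1, #5} the worst case is 14.
No size-2 selection achieves below 14.

14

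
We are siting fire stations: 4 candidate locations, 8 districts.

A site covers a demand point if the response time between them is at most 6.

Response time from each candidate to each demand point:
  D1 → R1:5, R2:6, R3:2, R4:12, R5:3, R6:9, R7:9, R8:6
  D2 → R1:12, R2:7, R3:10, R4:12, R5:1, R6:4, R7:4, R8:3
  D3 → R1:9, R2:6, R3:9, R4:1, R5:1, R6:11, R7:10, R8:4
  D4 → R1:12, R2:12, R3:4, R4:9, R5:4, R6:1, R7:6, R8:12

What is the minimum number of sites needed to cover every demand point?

3

Coverage sets (demand points within 6 of each site):
  D1: {R1, R2, R3, R5, R8}
  D2: {R5, R6, R7, R8}
  D3: {R2, R4, R5, R8}
  D4: {R3, R5, R6, R7}
No 2 sites suffice: every size-2 union leaves at least one demand point uncovered.
But {D1, D2, D3} covers everything, so the minimum is 3.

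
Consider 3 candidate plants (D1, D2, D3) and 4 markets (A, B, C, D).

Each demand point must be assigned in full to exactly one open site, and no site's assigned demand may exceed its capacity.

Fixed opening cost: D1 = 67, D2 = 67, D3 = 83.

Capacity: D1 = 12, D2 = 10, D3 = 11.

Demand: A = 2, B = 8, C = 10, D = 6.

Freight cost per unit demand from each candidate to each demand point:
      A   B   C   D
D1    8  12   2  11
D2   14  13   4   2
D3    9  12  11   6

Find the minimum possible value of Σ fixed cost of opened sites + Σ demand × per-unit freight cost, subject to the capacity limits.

361

Open {D1, D2, D3}; cheapest assignment that respects the capacities:
  D1 (cap 12, load 12): A, C — cost 2×8 + 10×2 = 36
  D2 (cap 10, load 6): D — cost 6×2 = 12
  D3 (cap 11, load 8): B — cost 8×12 = 96
  Shipping 144, fixed 217 → total 361.
  Any other capacity-feasible assignment to {D1, D2, D3} ships for at least 144.
Total demand is 26 and no other set of sites has combined capacity ≥ 26, so {D1, D2, D3} is the only feasible choice of open sites. Minimum: 361.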